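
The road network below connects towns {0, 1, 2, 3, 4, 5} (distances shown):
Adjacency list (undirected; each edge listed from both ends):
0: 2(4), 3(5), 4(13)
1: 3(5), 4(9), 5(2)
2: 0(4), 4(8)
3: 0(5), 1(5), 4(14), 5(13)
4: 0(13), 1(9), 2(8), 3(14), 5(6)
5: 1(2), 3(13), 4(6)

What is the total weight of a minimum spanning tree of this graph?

22

Kruskal: consider edges lightest-first.
1 5 (2): add. Components now {0} {1,5} {2} {3} {4}
0 2 (4): add. Components now {0,2} {1,5} {3} {4}
0 3 (5): add. Components now {0,2,3} {1,5} {4}
1 3 (5): add. Components now {0,1,2,3,5} {4}
4 5 (6): add. Components now {0,1,2,3,4,5}
MST edges: 1 5, 0 2, 0 3, 1 3, 4 5; total weight 2+4+5+5+6 = 22.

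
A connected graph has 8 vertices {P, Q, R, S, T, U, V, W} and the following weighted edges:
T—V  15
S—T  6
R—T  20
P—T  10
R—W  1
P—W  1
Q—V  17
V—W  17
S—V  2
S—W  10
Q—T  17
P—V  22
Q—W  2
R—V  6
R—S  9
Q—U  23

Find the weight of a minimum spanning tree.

Grow the tree from W using Prim:
Step 1: cheapest edge leaving the tree is P—W (1); add P.
Step 2: cheapest edge leaving the tree is R—W (1); add R.
Step 3: cheapest edge leaving the tree is Q—W (2); add Q.
Step 4: cheapest edge leaving the tree is R—V (6); add V.
Step 5: cheapest edge leaving the tree is S—V (2); add S.
Step 6: cheapest edge leaving the tree is S—T (6); add T.
Step 7: cheapest edge leaving the tree is Q—U (23); add U.
MST edges: P—W, R—W, Q—W, R—V, S—V, S—T, Q—U; total weight 1+1+2+6+2+6+23 = 41.

41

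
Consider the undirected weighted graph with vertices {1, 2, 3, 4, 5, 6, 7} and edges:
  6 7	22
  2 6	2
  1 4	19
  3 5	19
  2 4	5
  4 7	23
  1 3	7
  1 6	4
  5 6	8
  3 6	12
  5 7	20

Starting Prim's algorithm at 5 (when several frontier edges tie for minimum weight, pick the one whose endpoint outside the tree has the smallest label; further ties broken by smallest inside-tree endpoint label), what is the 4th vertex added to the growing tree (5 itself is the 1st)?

Grow the tree from 5 using Prim:
Step 1: cheapest edge leaving the tree is 5 6 (8); add 6.
Step 2: cheapest edge leaving the tree is 2 6 (2); add 2.
Step 3: cheapest edge leaving the tree is 1 6 (4); add 1.
Step 4: cheapest edge leaving the tree is 2 4 (5); add 4.
Step 5: cheapest edge leaving the tree is 1 3 (7); add 3.
Step 6: cheapest edge leaving the tree is 5 7 (20); add 7.
Vertex order: 5, 6, 2, 1, 4, 3, 7. The 4th vertex is 1.

1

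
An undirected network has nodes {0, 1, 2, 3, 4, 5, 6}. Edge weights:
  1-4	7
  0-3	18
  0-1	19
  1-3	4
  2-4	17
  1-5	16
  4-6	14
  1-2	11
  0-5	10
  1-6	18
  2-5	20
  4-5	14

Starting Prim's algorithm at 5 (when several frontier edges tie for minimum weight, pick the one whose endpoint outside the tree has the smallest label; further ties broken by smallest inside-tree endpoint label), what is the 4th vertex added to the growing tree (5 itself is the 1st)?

Grow the tree from 5 using Prim:
Step 1: cheapest edge leaving the tree is 0-5 (10); add 0.
Step 2: cheapest edge leaving the tree is 4-5 (14); add 4.
Step 3: cheapest edge leaving the tree is 1-4 (7); add 1.
Step 4: cheapest edge leaving the tree is 1-3 (4); add 3.
Step 5: cheapest edge leaving the tree is 1-2 (11); add 2.
Step 6: cheapest edge leaving the tree is 4-6 (14); add 6.
Vertex order: 5, 0, 4, 1, 3, 2, 6. The 4th vertex is 1.

1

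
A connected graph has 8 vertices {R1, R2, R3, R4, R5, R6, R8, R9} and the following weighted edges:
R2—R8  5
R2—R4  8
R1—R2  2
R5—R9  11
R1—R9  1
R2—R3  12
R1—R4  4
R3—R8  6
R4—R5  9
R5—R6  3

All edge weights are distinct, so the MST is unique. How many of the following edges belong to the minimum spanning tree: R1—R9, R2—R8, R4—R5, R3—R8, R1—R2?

Kruskal: consider edges lightest-first.
R1—R9 (1): add — endpoints in different components.
R1—R2 (2): add — endpoints in different components.
R5—R6 (3): add — endpoints in different components.
R1—R4 (4): add — endpoints in different components.
R2—R8 (5): add — endpoints in different components.
R3—R8 (6): add — endpoints in different components.
R2—R4 (8): skip — R4 and R2 already connected.
R4—R5 (9): add — endpoints in different components.
MST edge set: {R1—R9, R1—R2, R5—R6, R1—R4, R2—R8, R3—R8, R4—R5}.
Of the listed edges, {R1—R9, R2—R8, R4—R5, R3—R8, R1—R2} are in the MST → 5.

5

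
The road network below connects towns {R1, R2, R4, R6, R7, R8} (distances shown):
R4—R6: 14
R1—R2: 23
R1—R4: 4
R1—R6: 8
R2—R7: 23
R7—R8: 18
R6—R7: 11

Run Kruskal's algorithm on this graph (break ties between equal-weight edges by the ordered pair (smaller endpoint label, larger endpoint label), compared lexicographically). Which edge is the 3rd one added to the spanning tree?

R6-R7

Sort edges by weight, then run Kruskal:
R1—R4 (4): add — endpoints in different components.
R1—R6 (8): add — endpoints in different components.
R6—R7 (11): add — endpoints in different components.
R4—R6 (14): skip — R6 and R4 already connected.
R7—R8 (18): add — endpoints in different components.
R1—R2 (23): add — endpoints in different components.
The 3rd edge added is R6—R7.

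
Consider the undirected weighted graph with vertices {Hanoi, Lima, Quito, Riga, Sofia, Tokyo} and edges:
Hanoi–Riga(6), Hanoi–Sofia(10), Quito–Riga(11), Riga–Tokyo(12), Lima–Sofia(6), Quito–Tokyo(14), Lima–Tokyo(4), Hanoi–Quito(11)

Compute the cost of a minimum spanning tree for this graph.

Sort edges by weight, then run Kruskal:
Lima–Tokyo (4): add — endpoints in different components.
Hanoi–Riga (6): add — endpoints in different components.
Lima–Sofia (6): add — endpoints in different components.
Hanoi–Sofia (10): add — endpoints in different components.
Hanoi–Quito (11): add — endpoints in different components.
MST edges: Lima–Tokyo, Hanoi–Riga, Lima–Sofia, Hanoi–Sofia, Hanoi–Quito; total weight 4+6+6+10+11 = 37.

37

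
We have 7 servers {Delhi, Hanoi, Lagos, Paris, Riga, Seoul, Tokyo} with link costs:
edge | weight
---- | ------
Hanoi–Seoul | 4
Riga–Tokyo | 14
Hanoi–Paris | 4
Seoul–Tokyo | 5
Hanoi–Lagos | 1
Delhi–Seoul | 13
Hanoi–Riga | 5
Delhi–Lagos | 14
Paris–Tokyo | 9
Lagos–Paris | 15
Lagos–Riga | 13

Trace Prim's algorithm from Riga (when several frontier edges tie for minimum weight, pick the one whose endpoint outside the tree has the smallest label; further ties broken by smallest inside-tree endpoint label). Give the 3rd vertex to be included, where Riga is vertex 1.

Lagos

Grow the tree from Riga using Prim:
Step 1: cheapest edge leaving the tree is Hanoi–Riga (5); add Hanoi.
Step 2: cheapest edge leaving the tree is Hanoi–Lagos (1); add Lagos.
Step 3: cheapest edge leaving the tree is Hanoi–Paris (4); add Paris.
Step 4: cheapest edge leaving the tree is Hanoi–Seoul (4); add Seoul.
Step 5: cheapest edge leaving the tree is Seoul–Tokyo (5); add Tokyo.
Step 6: cheapest edge leaving the tree is Delhi–Seoul (13); add Delhi.
Vertex order: Riga, Hanoi, Lagos, Paris, Seoul, Tokyo, Delhi. The 3rd vertex is Lagos.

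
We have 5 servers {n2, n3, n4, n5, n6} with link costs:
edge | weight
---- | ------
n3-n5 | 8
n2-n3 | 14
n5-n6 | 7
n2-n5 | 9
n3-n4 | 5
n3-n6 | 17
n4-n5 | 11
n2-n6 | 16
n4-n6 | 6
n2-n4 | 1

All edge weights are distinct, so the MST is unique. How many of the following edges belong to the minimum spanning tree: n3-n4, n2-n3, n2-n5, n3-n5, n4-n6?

2

Kruskal's algorithm — process edges by increasing weight (ties by edge label):
n2-n4 (1): add. Components now {n2,n4} {n3} {n6} {n5}
n3-n4 (5): add. Components now {n2,n3,n4} {n6} {n5}
n4-n6 (6): add. Components now {n2,n3,n4,n6} {n5}
n5-n6 (7): add. Components now {n2,n3,n4,n5,n6}
MST edge set: {n2-n4, n3-n4, n4-n6, n5-n6}.
Of the listed edges, {n3-n4, n4-n6} are in the MST → 2.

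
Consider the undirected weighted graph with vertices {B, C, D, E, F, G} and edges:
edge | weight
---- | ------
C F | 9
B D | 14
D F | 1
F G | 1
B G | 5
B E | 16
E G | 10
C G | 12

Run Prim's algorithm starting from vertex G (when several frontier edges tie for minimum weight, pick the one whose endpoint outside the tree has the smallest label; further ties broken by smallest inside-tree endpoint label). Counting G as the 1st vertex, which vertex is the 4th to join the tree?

Grow the tree from G using Prim:
Step 1: frontier [F G 1, B G 5, E G 10, C G 12] → take F G (1); add F.
Step 2: frontier [D F 1, C F 9, B G 5, E G 10, C G 12] → take D F (1); add D.
Step 3: frontier [B D 14, C F 9, B G 5, E G 10, C G 12] → take B G (5); add B.
Step 4: frontier [B E 16, C F 9, E G 10, C G 12] → take C F (9); add C.
Step 5: frontier [B E 16, E G 10] → take E G (10); add E.
Vertex order: G, F, D, B, C, E. The 4th vertex is B.

B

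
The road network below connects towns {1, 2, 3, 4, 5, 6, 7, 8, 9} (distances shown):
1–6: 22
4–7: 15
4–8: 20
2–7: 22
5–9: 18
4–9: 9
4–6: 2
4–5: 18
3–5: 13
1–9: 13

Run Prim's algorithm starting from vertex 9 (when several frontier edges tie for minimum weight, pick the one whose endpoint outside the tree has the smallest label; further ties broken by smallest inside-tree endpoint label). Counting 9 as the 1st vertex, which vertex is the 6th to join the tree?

Prim's algorithm from 9:
Step 1: frontier [4–9 9, 1–9 13, 5–9 18] → take 4–9 (9); add 4.
Step 2: frontier [4–6 2, 4–7 15, 4–5 18, 4–8 20, 1–9 13, 5–9 18] → take 4–6 (2); add 6.
Step 3: frontier [4–7 15, 4–5 18, 4–8 20, 1–6 22, 1–9 13, 5–9 18] → take 1–9 (13); add 1.
Step 4: frontier [4–7 15, 4–5 18, 4–8 20, 5–9 18] → take 4–7 (15); add 7.
Step 5: frontier [4–5 18, 4–8 20, 2–7 22, 5–9 18] → take 4–5 (18); add 5.
Step 6: frontier [4–8 20, 3–5 13, 2–7 22] → take 3–5 (13); add 3.
Step 7: frontier [4–8 20, 2–7 22] → take 4–8 (20); add 8.
Step 8: frontier [2–7 22] → take 2–7 (22); add 2.
Vertex order: 9, 4, 6, 1, 7, 5, 3, 8, 2. The 6th vertex is 5.

5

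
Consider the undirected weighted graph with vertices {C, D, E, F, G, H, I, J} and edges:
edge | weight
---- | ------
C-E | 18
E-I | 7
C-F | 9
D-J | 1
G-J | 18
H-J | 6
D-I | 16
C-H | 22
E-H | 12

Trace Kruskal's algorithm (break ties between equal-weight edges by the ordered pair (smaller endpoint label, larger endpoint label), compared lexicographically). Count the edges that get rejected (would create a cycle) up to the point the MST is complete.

1

Kruskal's algorithm — process edges by increasing weight (ties by edge label):
D-J (1): add — endpoints in different components.
H-J (6): add — endpoints in different components.
E-I (7): add — endpoints in different components.
C-F (9): add — endpoints in different components.
E-H (12): add — endpoints in different components.
D-I (16): skip — D and I already connected.
C-E (18): add — endpoints in different components.
G-J (18): add — endpoints in different components.
Edges rejected before the tree was complete: 1.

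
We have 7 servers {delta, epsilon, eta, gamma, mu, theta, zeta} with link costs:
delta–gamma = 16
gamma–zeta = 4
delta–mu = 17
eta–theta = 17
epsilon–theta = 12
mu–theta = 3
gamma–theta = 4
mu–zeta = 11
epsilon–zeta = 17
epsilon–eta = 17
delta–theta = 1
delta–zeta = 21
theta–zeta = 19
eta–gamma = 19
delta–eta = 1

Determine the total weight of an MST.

Sort edges by weight, then run Kruskal:
delta–eta (1): add. Components now {epsilon} {theta} {delta,eta} {mu} {zeta} {gamma}
delta–theta (1): add. Components now {epsilon} {delta,eta,theta} {mu} {zeta} {gamma}
mu–theta (3): add. Components now {epsilon} {delta,eta,mu,theta} {zeta} {gamma}
gamma–theta (4): add. Components now {epsilon} {delta,eta,gamma,mu,theta} {zeta}
gamma–zeta (4): add. Components now {epsilon} {delta,eta,gamma,mu,theta,zeta}
mu–zeta (11): skip — mu and zeta already connected.
epsilon–theta (12): add. Components now {delta,epsilon,eta,gamma,mu,theta,zeta}
MST edges: delta–eta, delta–theta, mu–theta, gamma–theta, gamma–zeta, epsilon–theta; total weight 1+1+3+4+4+12 = 25.

25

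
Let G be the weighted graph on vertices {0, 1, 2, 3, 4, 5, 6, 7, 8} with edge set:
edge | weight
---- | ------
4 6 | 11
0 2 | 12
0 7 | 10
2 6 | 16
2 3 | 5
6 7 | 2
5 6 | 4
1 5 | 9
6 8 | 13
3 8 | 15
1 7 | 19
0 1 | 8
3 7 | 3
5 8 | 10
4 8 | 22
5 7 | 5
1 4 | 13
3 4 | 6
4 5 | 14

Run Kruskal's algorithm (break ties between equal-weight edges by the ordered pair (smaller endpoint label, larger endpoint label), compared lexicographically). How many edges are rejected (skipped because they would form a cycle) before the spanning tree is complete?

Kruskal's algorithm — process edges by increasing weight (ties by edge label):
6 7 (2): add — endpoints in different components.
3 7 (3): add — endpoints in different components.
5 6 (4): add — endpoints in different components.
2 3 (5): add — endpoints in different components.
5 7 (5): skip — 5 and 7 already connected.
3 4 (6): add — endpoints in different components.
0 1 (8): add — endpoints in different components.
1 5 (9): add — endpoints in different components.
0 7 (10): skip — 0 and 7 already connected.
5 8 (10): add — endpoints in different components.
Edges rejected before the tree was complete: 2.

2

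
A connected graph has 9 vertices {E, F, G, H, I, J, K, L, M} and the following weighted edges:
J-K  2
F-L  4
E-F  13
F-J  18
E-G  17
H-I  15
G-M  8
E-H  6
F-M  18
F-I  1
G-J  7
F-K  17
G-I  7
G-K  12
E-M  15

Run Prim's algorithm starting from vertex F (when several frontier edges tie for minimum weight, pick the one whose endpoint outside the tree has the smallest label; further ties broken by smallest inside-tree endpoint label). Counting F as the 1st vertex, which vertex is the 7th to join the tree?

Prim, starting at F.
Step 1: cheapest edge leaving the tree is F-I (1); add I.
Step 2: cheapest edge leaving the tree is F-L (4); add L.
Step 3: cheapest edge leaving the tree is G-I (7); add G.
Step 4: cheapest edge leaving the tree is G-J (7); add J.
Step 5: cheapest edge leaving the tree is J-K (2); add K.
Step 6: cheapest edge leaving the tree is G-M (8); add M.
Step 7: cheapest edge leaving the tree is E-F (13); add E.
Step 8: cheapest edge leaving the tree is E-H (6); add H.
Vertex order: F, I, L, G, J, K, M, E, H. The 7th vertex is M.

M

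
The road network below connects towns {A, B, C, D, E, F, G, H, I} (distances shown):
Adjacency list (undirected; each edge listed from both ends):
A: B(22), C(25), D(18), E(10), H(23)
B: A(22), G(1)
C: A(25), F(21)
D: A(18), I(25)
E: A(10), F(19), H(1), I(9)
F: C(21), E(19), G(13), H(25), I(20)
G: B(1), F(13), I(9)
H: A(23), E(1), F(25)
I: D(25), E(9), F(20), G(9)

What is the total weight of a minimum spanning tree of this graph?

Prim's algorithm from C:
Step 1: cheapest edge leaving the tree is C—F (21); add F.
Step 2: cheapest edge leaving the tree is F—G (13); add G.
Step 3: cheapest edge leaving the tree is B—G (1); add B.
Step 4: cheapest edge leaving the tree is G—I (9); add I.
Step 5: cheapest edge leaving the tree is E—I (9); add E.
Step 6: cheapest edge leaving the tree is E—H (1); add H.
Step 7: cheapest edge leaving the tree is A—E (10); add A.
Step 8: cheapest edge leaving the tree is A—D (18); add D.
MST edges: C—F, F—G, B—G, G—I, E—I, E—H, A—E, A—D; total weight 21+13+1+9+9+1+10+18 = 82.

82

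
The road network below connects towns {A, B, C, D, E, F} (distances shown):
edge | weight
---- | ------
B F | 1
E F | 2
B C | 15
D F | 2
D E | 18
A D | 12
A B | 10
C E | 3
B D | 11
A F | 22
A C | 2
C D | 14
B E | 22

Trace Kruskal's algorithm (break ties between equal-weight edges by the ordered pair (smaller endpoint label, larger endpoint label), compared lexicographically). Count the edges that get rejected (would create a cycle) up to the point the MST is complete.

0

Kruskal: consider edges lightest-first.
B F (1): add — endpoints in different components.
A C (2): add — endpoints in different components.
D F (2): add — endpoints in different components.
E F (2): add — endpoints in different components.
C E (3): add — endpoints in different components.
Edges rejected before the tree was complete: 0.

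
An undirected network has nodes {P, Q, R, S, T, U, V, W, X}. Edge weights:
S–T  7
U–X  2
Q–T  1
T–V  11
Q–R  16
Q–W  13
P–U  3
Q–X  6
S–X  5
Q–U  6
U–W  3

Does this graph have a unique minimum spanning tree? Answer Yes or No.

Sort edges by weight, then run Kruskal:
Q–T (1): add — endpoints in different components.
U–X (2): add — endpoints in different components.
P–U (3): add — endpoints in different components.
U–W (3): add — endpoints in different components.
S–X (5): add — endpoints in different components.
Q–U (6): add — endpoints in different components.
Q–X (6): skip — X and Q already connected.
S–T (7): skip — T and S already connected.
T–V (11): add — endpoints in different components.
Q–W (13): skip — Q and W already connected.
Q–R (16): add — endpoints in different components.
Non-tree edge Q–X has weight 6, equal to the heaviest edge on its tree cycle — swapping gives another MST of the same weight. Not unique.

No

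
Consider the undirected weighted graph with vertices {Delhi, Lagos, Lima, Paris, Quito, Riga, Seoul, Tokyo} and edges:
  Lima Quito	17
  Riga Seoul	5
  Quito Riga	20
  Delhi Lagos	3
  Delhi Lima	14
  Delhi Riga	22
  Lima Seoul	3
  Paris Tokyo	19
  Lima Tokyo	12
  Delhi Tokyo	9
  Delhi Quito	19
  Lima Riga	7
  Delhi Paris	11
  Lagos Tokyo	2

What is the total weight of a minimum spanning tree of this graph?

Kruskal's algorithm — process edges by increasing weight (ties by edge label):
Lagos Tokyo (2): add — endpoints in different components.
Delhi Lagos (3): add — endpoints in different components.
Lima Seoul (3): add — endpoints in different components.
Riga Seoul (5): add — endpoints in different components.
Lima Riga (7): skip — Riga and Lima already connected.
Delhi Tokyo (9): skip — Tokyo and Delhi already connected.
Delhi Paris (11): add — endpoints in different components.
Lima Tokyo (12): add — endpoints in different components.
Delhi Lima (14): skip — Lima and Delhi already connected.
Lima Quito (17): add — endpoints in different components.
MST edges: Lagos Tokyo, Delhi Lagos, Lima Seoul, Riga Seoul, Delhi Paris, Lima Tokyo, Lima Quito; total weight 2+3+3+5+11+12+17 = 53.

53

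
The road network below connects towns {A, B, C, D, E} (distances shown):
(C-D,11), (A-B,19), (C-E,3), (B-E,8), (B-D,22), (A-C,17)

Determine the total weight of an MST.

39

Kruskal: consider edges lightest-first.
C-E (3): add. Components now {A} {B} {C,E} {D}
B-E (8): add. Components now {A} {B,C,E} {D}
C-D (11): add. Components now {A} {B,C,D,E}
A-C (17): add. Components now {A,B,C,D,E}
MST edges: C-E, B-E, C-D, A-C; total weight 3+8+11+17 = 39.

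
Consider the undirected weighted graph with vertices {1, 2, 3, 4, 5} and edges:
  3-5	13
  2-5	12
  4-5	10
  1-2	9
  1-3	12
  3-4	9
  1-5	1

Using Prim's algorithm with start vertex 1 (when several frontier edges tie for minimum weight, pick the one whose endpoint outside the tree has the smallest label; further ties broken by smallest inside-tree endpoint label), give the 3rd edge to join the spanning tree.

Grow the tree from 1 using Prim:
Step 1: cheapest edge leaving the tree is 1-5 (1); add 5.
Step 2: cheapest edge leaving the tree is 1-2 (9); add 2.
Step 3: cheapest edge leaving the tree is 4-5 (10); add 4.
Step 4: cheapest edge leaving the tree is 3-4 (9); add 3.
The 3rd edge added is 4-5.

4-5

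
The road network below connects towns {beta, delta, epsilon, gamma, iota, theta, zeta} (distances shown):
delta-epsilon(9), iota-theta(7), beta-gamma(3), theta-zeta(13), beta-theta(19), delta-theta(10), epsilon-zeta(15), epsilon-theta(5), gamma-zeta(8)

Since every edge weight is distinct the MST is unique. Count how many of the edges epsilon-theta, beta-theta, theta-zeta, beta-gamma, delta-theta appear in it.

3

Kruskal's algorithm — process edges by increasing weight (ties by edge label):
beta-gamma (3): add. Components now {beta,gamma} {theta} {iota} {delta} {epsilon} {zeta}
epsilon-theta (5): add. Components now {beta,gamma} {epsilon,theta} {iota} {delta} {zeta}
iota-theta (7): add. Components now {beta,gamma} {epsilon,iota,theta} {delta} {zeta}
gamma-zeta (8): add. Components now {beta,gamma,zeta} {epsilon,iota,theta} {delta}
delta-epsilon (9): add. Components now {beta,gamma,zeta} {delta,epsilon,iota,theta}
delta-theta (10): skip — theta and delta already connected.
theta-zeta (13): add. Components now {beta,delta,epsilon,gamma,iota,theta,zeta}
MST edge set: {beta-gamma, epsilon-theta, iota-theta, gamma-zeta, delta-epsilon, theta-zeta}.
Of the listed edges, {epsilon-theta, theta-zeta, beta-gamma} are in the MST → 3.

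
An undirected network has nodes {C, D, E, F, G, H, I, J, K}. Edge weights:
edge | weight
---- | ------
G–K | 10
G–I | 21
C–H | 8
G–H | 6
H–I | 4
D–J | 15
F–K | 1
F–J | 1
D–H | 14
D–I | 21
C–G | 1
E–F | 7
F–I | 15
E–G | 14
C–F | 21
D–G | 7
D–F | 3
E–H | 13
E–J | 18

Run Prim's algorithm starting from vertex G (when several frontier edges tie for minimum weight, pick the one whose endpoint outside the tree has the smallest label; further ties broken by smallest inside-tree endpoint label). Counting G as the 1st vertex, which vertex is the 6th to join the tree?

F

Prim, starting at G.
Step 1: cheapest edge leaving the tree is C–G (1); add C.
Step 2: cheapest edge leaving the tree is G–H (6); add H.
Step 3: cheapest edge leaving the tree is H–I (4); add I.
Step 4: cheapest edge leaving the tree is D–G (7); add D.
Step 5: cheapest edge leaving the tree is D–F (3); add F.
Step 6: cheapest edge leaving the tree is F–J (1); add J.
Step 7: cheapest edge leaving the tree is F–K (1); add K.
Step 8: cheapest edge leaving the tree is E–F (7); add E.
Vertex order: G, C, H, I, D, F, J, K, E. The 6th vertex is F.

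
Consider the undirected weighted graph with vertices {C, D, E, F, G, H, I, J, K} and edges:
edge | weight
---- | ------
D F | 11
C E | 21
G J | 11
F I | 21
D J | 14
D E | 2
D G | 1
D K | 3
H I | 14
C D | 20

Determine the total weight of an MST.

Grow the tree from K using Prim:
Step 1: frontier [D K 3] → take D K (3); add D.
Step 2: frontier [D G 1, D E 2, D F 11, D J 14, C D 20] → take D G (1); add G.
Step 3: frontier [D E 2, D F 11, D J 14, C D 20, G J 11] → take D E (2); add E.
Step 4: frontier [D F 11, D J 14, C D 20, C E 21, G J 11] → take D F (11); add F.
Step 5: frontier [D J 14, C D 20, C E 21, F I 21, G J 11] → take G J (11); add J.
Step 6: frontier [C D 20, C E 21, F I 21] → take C D (20); add C.
Step 7: frontier [F I 21] → take F I (21); add I.
Step 8: frontier [H I 14] → take H I (14); add H.
MST edges: D K, D G, D E, D F, G J, C D, F I, H I; total weight 3+1+2+11+11+20+21+14 = 83.

83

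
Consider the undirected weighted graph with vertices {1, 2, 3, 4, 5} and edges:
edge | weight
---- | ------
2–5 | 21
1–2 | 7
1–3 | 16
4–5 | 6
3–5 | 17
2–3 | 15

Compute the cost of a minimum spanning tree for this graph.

Kruskal's algorithm — process edges by increasing weight (ties by edge label):
4–5 (6): add. Components now {1} {2} {3} {4,5}
1–2 (7): add. Components now {1,2} {3} {4,5}
2–3 (15): add. Components now {1,2,3} {4,5}
1–3 (16): skip — 1 and 3 already connected.
3–5 (17): add. Components now {1,2,3,4,5}
MST edges: 4–5, 1–2, 2–3, 3–5; total weight 6+7+15+17 = 45.

45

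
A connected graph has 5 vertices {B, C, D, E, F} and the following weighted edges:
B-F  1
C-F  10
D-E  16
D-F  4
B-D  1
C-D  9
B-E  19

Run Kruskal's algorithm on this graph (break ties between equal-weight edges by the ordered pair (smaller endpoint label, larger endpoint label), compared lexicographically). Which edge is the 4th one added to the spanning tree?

Kruskal: consider edges lightest-first.
B-D (1): add — endpoints in different components.
B-F (1): add — endpoints in different components.
D-F (4): skip — D and F already connected.
C-D (9): add — endpoints in different components.
C-F (10): skip — C and F already connected.
D-E (16): add — endpoints in different components.
The 4th edge added is D-E.

D-E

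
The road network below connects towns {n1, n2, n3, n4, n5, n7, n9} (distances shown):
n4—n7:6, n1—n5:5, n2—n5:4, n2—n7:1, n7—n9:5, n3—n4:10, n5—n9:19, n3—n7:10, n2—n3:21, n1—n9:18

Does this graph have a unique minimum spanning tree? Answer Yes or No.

No

Sort edges by weight, then run Kruskal:
n2—n7 (1): add. Components now {n2,n7} {n9} {n3} {n4} {n1} {n5}
n2—n5 (4): add. Components now {n2,n5,n7} {n9} {n3} {n4} {n1}
n1—n5 (5): add. Components now {n1,n2,n5,n7} {n9} {n3} {n4}
n7—n9 (5): add. Components now {n1,n2,n5,n7,n9} {n3} {n4}
n4—n7 (6): add. Components now {n1,n2,n4,n5,n7,n9} {n3}
n3—n4 (10): add. Components now {n1,n2,n3,n4,n5,n7,n9}
Non-tree edge n3—n7 has weight 10, equal to the heaviest edge on its tree cycle — swapping gives another MST of the same weight. Not unique.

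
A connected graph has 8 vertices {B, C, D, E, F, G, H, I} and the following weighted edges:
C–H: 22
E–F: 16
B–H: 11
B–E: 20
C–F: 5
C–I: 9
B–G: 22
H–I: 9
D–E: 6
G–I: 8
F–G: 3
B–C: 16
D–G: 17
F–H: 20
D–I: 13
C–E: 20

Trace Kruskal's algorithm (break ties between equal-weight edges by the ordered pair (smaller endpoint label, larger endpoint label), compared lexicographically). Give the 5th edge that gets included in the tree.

H-I

Kruskal's algorithm — process edges by increasing weight (ties by edge label):
F–G (3): add — endpoints in different components.
C–F (5): add — endpoints in different components.
D–E (6): add — endpoints in different components.
G–I (8): add — endpoints in different components.
C–I (9): skip — C and I already connected.
H–I (9): add — endpoints in different components.
B–H (11): add — endpoints in different components.
D–I (13): add — endpoints in different components.
The 5th edge added is H–I.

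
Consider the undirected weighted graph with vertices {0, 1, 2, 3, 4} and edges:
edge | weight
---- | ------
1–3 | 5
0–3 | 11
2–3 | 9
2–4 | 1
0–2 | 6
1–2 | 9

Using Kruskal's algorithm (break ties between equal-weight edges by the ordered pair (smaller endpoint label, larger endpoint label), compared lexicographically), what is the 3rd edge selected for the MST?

0-2

Kruskal: consider edges lightest-first.
2–4 (1): add — endpoints in different components.
1–3 (5): add — endpoints in different components.
0–2 (6): add — endpoints in different components.
1–2 (9): add — endpoints in different components.
The 3rd edge added is 0–2.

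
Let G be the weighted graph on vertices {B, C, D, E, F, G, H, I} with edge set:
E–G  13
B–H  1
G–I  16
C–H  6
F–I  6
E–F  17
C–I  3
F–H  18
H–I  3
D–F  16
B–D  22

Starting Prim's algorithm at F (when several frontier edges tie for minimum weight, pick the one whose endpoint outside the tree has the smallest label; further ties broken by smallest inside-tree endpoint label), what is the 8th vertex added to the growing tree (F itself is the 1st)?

Prim, starting at F.
Step 1: cheapest edge leaving the tree is F–I (6); add I.
Step 2: cheapest edge leaving the tree is C–I (3); add C.
Step 3: cheapest edge leaving the tree is H–I (3); add H.
Step 4: cheapest edge leaving the tree is B–H (1); add B.
Step 5: cheapest edge leaving the tree is D–F (16); add D.
Step 6: cheapest edge leaving the tree is G–I (16); add G.
Step 7: cheapest edge leaving the tree is E–G (13); add E.
Vertex order: F, I, C, H, B, D, G, E. The 8th vertex is E.

E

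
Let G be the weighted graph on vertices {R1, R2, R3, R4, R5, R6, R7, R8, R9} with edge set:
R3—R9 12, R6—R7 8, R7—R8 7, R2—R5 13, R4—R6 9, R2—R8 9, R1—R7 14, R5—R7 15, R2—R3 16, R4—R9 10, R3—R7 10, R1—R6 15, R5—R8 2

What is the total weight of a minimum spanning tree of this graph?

Prim's algorithm from R7:
Step 1: frontier [R7—R8 7, R6—R7 8, R3—R7 10, R1—R7 14, R5—R7 15] → take R7—R8 (7); add R8.
Step 2: frontier [R6—R7 8, R3—R7 10, R1—R7 14, R5—R7 15, R5—R8 2, R2—R8 9] → take R5—R8 (2); add R5.
Step 3: frontier [R2—R5 13, R6—R7 8, R3—R7 10, R1—R7 14, R2—R8 9] → take R6—R7 (8); add R6.
Step 4: frontier [R2—R5 13, R4—R6 9, R1—R6 15, R3—R7 10, R1—R7 14, R2—R8 9] → take R2—R8 (9); add R2.
Step 5: frontier [R2—R3 16, R4—R6 9, R1—R6 15, R3—R7 10, R1—R7 14] → take R4—R6 (9); add R4.
Step 6: frontier [R2—R3 16, R4—R9 10, R1—R6 15, R3—R7 10, R1—R7 14] → take R3—R7 (10); add R3.
Step 7: frontier [R3—R9 12, R4—R9 10, R1—R6 15, R1—R7 14] → take R4—R9 (10); add R9.
Step 8: frontier [R1—R6 15, R1—R7 14] → take R1—R7 (14); add R1.
MST edges: R7—R8, R5—R8, R6—R7, R2—R8, R4—R6, R3—R7, R4—R9, R1—R7; total weight 7+2+8+9+9+10+10+14 = 69.

69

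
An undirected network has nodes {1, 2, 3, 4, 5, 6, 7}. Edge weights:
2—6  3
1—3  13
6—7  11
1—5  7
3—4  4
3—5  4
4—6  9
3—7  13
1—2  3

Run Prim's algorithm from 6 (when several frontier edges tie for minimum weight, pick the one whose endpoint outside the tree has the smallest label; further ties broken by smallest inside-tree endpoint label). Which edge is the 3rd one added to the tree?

1-5

Prim, starting at 6.
Step 1: cheapest edge leaving the tree is 2—6 (3); add 2.
Step 2: cheapest edge leaving the tree is 1—2 (3); add 1.
Step 3: cheapest edge leaving the tree is 1—5 (7); add 5.
Step 4: cheapest edge leaving the tree is 3—5 (4); add 3.
Step 5: cheapest edge leaving the tree is 3—4 (4); add 4.
Step 6: cheapest edge leaving the tree is 6—7 (11); add 7.
The 3rd edge added is 1—5.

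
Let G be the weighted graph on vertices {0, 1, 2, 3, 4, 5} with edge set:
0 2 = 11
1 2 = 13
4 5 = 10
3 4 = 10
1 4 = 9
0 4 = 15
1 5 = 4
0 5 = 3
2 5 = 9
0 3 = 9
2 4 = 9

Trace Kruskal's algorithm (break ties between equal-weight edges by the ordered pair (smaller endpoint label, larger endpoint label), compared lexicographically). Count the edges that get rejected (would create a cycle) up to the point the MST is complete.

Kruskal's algorithm — process edges by increasing weight (ties by edge label):
0 5 (3): add — endpoints in different components.
1 5 (4): add — endpoints in different components.
0 3 (9): add — endpoints in different components.
1 4 (9): add — endpoints in different components.
2 4 (9): add — endpoints in different components.
Edges rejected before the tree was complete: 0.

0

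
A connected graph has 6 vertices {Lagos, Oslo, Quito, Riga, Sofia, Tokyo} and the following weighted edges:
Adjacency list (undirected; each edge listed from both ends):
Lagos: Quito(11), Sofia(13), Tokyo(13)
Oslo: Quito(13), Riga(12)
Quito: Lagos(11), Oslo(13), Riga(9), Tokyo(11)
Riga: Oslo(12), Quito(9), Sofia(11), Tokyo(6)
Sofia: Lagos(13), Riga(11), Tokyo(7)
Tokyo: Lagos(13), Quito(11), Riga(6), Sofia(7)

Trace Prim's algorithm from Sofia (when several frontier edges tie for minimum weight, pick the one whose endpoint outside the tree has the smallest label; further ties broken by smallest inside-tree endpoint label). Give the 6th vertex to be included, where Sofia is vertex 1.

Grow the tree from Sofia using Prim:
Step 1: cheapest edge leaving the tree is Sofia-Tokyo (7); add Tokyo.
Step 2: cheapest edge leaving the tree is Riga-Tokyo (6); add Riga.
Step 3: cheapest edge leaving the tree is Quito-Riga (9); add Quito.
Step 4: cheapest edge leaving the tree is Lagos-Quito (11); add Lagos.
Step 5: cheapest edge leaving the tree is Oslo-Riga (12); add Oslo.
Vertex order: Sofia, Tokyo, Riga, Quito, Lagos, Oslo. The 6th vertex is Oslo.

Oslo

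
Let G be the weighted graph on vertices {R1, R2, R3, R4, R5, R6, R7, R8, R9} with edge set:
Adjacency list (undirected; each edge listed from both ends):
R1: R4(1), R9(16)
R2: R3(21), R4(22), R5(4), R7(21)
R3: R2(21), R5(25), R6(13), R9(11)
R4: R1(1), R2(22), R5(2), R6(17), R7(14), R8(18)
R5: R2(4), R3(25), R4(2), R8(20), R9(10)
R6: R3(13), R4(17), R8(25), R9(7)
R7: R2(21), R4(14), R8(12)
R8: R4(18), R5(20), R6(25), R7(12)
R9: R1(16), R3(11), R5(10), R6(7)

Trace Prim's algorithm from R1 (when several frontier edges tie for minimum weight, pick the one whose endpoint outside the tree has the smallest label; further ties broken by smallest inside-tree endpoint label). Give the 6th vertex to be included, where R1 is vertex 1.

R6

Grow the tree from R1 using Prim:
Step 1: cheapest edge leaving the tree is R1—R4 (1); add R4.
Step 2: cheapest edge leaving the tree is R4—R5 (2); add R5.
Step 3: cheapest edge leaving the tree is R2—R5 (4); add R2.
Step 4: cheapest edge leaving the tree is R5—R9 (10); add R9.
Step 5: cheapest edge leaving the tree is R6—R9 (7); add R6.
Step 6: cheapest edge leaving the tree is R3—R9 (11); add R3.
Step 7: cheapest edge leaving the tree is R4—R7 (14); add R7.
Step 8: cheapest edge leaving the tree is R7—R8 (12); add R8.
Vertex order: R1, R4, R5, R2, R9, R6, R3, R7, R8. The 6th vertex is R6.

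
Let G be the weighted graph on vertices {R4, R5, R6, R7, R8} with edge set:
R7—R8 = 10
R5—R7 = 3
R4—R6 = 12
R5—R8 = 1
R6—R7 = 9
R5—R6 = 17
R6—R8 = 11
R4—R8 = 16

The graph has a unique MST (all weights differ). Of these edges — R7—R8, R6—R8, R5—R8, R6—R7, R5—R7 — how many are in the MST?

3

Kruskal: consider edges lightest-first.
R5—R8 (1): add. Components now {R5,R8} {R7} {R4} {R6}
R5—R7 (3): add. Components now {R5,R7,R8} {R4} {R6}
R6—R7 (9): add. Components now {R5,R6,R7,R8} {R4}
R7—R8 (10): skip — R7 and R8 already connected.
R6—R8 (11): skip — R6 and R8 already connected.
R4—R6 (12): add. Components now {R4,R5,R6,R7,R8}
MST edge set: {R5—R8, R5—R7, R6—R7, R4—R6}.
Of the listed edges, {R5—R8, R6—R7, R5—R7} are in the MST → 3.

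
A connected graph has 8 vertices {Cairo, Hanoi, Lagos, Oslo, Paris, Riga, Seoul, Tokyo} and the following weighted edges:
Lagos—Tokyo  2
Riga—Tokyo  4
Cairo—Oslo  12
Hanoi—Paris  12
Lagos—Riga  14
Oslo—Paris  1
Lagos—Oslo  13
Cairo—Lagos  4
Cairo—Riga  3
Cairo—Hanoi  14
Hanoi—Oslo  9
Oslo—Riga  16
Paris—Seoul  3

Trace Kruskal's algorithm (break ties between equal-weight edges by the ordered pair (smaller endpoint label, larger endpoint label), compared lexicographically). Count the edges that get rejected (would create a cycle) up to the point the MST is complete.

1

Kruskal: consider edges lightest-first.
Oslo—Paris (1): add — endpoints in different components.
Lagos—Tokyo (2): add — endpoints in different components.
Cairo—Riga (3): add — endpoints in different components.
Paris—Seoul (3): add — endpoints in different components.
Cairo—Lagos (4): add — endpoints in different components.
Riga—Tokyo (4): skip — Riga and Tokyo already connected.
Hanoi—Oslo (9): add — endpoints in different components.
Cairo—Oslo (12): add — endpoints in different components.
Edges rejected before the tree was complete: 1.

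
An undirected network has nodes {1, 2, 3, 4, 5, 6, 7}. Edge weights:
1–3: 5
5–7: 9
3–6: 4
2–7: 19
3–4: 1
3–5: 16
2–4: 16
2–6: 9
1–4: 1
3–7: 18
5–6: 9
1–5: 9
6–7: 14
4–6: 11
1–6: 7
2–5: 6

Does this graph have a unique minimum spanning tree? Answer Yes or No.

Kruskal: consider edges lightest-first.
1–4 (1): add — endpoints in different components.
3–4 (1): add — endpoints in different components.
3–6 (4): add — endpoints in different components.
1–3 (5): skip — 1 and 3 already connected.
2–5 (6): add — endpoints in different components.
1–6 (7): skip — 1 and 6 already connected.
1–5 (9): add — endpoints in different components.
2–6 (9): skip — 2 and 6 already connected.
5–6 (9): skip — 5 and 6 already connected.
5–7 (9): add — endpoints in different components.
Non-tree edge 2–6 has weight 9, equal to the heaviest edge on its tree cycle — swapping gives another MST of the same weight. Not unique.

No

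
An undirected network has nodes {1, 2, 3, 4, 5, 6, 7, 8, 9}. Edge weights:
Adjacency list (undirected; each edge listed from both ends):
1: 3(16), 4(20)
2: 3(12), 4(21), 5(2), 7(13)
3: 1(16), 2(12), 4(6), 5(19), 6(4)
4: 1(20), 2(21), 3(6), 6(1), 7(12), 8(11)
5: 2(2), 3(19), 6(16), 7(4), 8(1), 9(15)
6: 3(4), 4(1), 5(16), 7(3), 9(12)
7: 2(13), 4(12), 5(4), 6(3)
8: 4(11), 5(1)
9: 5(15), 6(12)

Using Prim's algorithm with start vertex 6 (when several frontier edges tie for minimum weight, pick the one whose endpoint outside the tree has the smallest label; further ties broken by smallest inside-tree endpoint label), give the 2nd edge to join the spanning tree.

Grow the tree from 6 using Prim:
Step 1: cheapest edge leaving the tree is 4 6 (1); add 4.
Step 2: cheapest edge leaving the tree is 6 7 (3); add 7.
Step 3: cheapest edge leaving the tree is 3 6 (4); add 3.
Step 4: cheapest edge leaving the tree is 5 7 (4); add 5.
Step 5: cheapest edge leaving the tree is 5 8 (1); add 8.
Step 6: cheapest edge leaving the tree is 2 5 (2); add 2.
Step 7: cheapest edge leaving the tree is 6 9 (12); add 9.
Step 8: cheapest edge leaving the tree is 1 3 (16); add 1.
The 2nd edge added is 6 7.

6-7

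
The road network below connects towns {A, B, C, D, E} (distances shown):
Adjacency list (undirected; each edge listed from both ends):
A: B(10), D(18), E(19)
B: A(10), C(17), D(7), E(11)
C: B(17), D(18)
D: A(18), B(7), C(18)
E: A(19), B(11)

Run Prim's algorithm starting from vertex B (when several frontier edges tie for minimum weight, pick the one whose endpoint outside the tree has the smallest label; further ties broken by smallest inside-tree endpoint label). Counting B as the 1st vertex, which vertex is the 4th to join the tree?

E

Grow the tree from B using Prim:
Step 1: cheapest edge leaving the tree is B D (7); add D.
Step 2: cheapest edge leaving the tree is A B (10); add A.
Step 3: cheapest edge leaving the tree is B E (11); add E.
Step 4: cheapest edge leaving the tree is B C (17); add C.
Vertex order: B, D, A, E, C. The 4th vertex is E.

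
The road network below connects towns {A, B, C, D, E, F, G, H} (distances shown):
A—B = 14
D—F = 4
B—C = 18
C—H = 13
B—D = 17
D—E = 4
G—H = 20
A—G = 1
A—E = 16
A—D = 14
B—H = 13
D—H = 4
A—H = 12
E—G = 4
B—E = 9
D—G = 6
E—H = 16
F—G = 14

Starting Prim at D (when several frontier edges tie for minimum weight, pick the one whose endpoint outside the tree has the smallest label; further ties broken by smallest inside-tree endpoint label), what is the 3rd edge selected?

E-G

Grow the tree from D using Prim:
Step 1: cheapest edge leaving the tree is D—E (4); add E.
Step 2: cheapest edge leaving the tree is D—F (4); add F.
Step 3: cheapest edge leaving the tree is E—G (4); add G.
Step 4: cheapest edge leaving the tree is A—G (1); add A.
Step 5: cheapest edge leaving the tree is D—H (4); add H.
Step 6: cheapest edge leaving the tree is B—E (9); add B.
Step 7: cheapest edge leaving the tree is C—H (13); add C.
The 3rd edge added is E—G.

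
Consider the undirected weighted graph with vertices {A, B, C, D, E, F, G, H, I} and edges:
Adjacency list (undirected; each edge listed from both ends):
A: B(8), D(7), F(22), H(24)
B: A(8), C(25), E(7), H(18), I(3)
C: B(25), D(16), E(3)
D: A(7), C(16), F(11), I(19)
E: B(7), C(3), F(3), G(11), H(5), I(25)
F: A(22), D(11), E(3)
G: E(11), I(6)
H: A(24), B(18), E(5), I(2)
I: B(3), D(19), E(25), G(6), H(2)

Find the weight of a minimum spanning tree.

37

Sort edges by weight, then run Kruskal:
H—I (2): add — endpoints in different components.
B—I (3): add — endpoints in different components.
C—E (3): add — endpoints in different components.
E—F (3): add — endpoints in different components.
E—H (5): add — endpoints in different components.
G—I (6): add — endpoints in different components.
A—D (7): add — endpoints in different components.
B—E (7): skip — B and E already connected.
A—B (8): add — endpoints in different components.
MST edges: H—I, B—I, C—E, E—F, E—H, G—I, A—D, A—B; total weight 2+3+3+3+5+6+7+8 = 37.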